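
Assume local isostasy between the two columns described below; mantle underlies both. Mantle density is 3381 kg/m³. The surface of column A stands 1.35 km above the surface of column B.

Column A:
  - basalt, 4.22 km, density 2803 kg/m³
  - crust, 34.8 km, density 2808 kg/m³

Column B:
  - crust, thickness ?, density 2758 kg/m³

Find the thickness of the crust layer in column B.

Take the compensation level at the base of the deeper column (depth z_c below the surface of column A) and equate Σ ρ_i t_i down to z_c; mantle fills any gap and the z_c terms cancel.
Column A: 4.22×2803 + 34.8×2808 + (z_c − 39.02)×3381
Column B: 1.35×0 + x×2758 + (z_c − 1.35 − 0 − x)×3381
The z_c×3381 term appears on both sides and cancels. Collect the known terms of each column as K = Σ(ρt)_known − 3381 × (depth of known layers): K_A = 109547.06 − 3381×39.02 = −22379.56; K_B = 0 − 3381×(1.35 + 0) = −4564.35.
Balance: K_A = K_B − x×(3381 − 2758), so x = (K_B − K_A)/(3381 − 2758) = 17815.2/623 = 28.6 km.

28.6 km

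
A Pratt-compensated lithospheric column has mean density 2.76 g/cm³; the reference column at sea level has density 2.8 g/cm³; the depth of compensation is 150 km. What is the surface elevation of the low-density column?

2.17 km

ρ_ref D = ρ (D + h) → h = D (ρ_ref − ρ)/ρ.
h = 150 km × (2.8 − 2.76)/2.76 = 2.17 km.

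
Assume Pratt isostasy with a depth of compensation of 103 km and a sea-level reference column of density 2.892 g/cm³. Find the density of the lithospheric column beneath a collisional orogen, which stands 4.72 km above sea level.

2.77 g/cm³

Pratt balance: ρ_ref D = ρ (D + h).
ρ = ρ_ref D/(D + h) = 2.892 × 103 km/(103 km + 4.72 km) = 2.77 g/cm³.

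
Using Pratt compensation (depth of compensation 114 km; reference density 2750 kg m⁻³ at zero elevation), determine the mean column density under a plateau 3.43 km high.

Pratt balance: ρ_ref D = ρ (D + h).
ρ = ρ_ref D/(D + h) = 2750 × 114 km/(114 km + 3.43 km) = 2670 kg m⁻³.

2670 kg m⁻³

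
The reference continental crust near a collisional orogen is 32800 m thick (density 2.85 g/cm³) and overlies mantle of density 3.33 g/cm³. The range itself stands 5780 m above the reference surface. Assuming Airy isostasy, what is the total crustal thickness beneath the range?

Root depth r = h ρ_c / (ρ_m − ρ_c) = 5780 m × 2.85 / 0.48 = 34320 m.
Total thickness = T + h + r = 32800 m + 5780 m + 34320 m = 72900 m.

72900 m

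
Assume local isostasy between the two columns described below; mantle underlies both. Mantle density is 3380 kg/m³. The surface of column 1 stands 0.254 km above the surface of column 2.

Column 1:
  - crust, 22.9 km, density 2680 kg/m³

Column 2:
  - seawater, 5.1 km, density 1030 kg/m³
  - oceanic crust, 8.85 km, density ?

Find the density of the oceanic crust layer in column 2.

3020 kg/m³

Take the compensation level at the base of the deeper column (depth z_c below the surface of column 1) and equate Σ ρ_i t_i down to z_c; mantle fills any gap and the z_c terms cancel.
Column 1: 22.9×2680 + (z_c − 22.9)×3380
Column 2: 0.254×0 + 5.1×1030 + 8.85×ρ + (z_c − 0.254 − 13.95)×3380
The z_c×3380 term appears on both sides and cancels. Collect the known terms of each column as K = Σ(ρt)_known − 3380 × (depth of known layers): K_1 = 61372 − 3380×22.9 = −16030; K_2 = 5253 − 3380×(0.254 + 13.95) = −42756.52.
Balance: K_1 = K_2 + 8.85×ρ, so ρ = (K_1 − K_2)/8.85 = 26726.5/8.85 = 3020 kg/m³.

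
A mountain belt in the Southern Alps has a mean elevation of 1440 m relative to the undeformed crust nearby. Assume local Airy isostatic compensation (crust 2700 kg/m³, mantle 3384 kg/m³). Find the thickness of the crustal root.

5680 m

In Airy isostatic equilibrium: the weight of the topography is balanced by the buoyancy of the root, ρ_c h = (ρ_m − ρ_c) r.
r = h · ρ_c / (ρ_m − ρ_c) = 1440 m × 2700 / (3384 − 2700) = 5680 m.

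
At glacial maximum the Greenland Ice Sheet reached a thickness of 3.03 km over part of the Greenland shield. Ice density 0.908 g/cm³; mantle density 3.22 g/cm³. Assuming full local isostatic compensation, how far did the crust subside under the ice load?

0.854 km

For local isostatic compensation: the ice load ρ_ice t is balanced by mantle displaced below, ρ_m s.
s = t ρ_ice / ρ_m = 3.03 km × 0.908/3.22 = 0.854 km.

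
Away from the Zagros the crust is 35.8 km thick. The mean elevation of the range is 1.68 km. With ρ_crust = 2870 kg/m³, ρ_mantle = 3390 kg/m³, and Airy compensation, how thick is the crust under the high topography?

Root depth r = h ρ_c / (ρ_m − ρ_c) = 1.68 km × 2870 / 520 = 9.272 km.
Total thickness = T + h + r = 35.8 km + 1.68 km + 9.272 km = 46.8 km.

46.8 km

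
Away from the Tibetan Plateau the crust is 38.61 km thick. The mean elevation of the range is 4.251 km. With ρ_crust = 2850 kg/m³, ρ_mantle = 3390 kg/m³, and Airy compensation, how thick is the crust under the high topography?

Root depth r = h ρ_c / (ρ_m − ρ_c) = 4.251 km × 2850 / 540 = 22.44 km.
Total thickness = T + h + r = 38.61 km + 4.251 km + 22.44 km = 65.3 km.

65.3 km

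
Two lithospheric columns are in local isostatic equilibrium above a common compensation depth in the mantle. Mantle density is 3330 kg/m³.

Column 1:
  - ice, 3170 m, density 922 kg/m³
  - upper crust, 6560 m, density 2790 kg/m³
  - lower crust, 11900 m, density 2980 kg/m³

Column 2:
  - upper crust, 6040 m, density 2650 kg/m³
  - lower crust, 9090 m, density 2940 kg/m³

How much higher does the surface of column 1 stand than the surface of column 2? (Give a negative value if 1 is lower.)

For any compensation level in the mantle, the mantle terms cancel and isostasy reduces to e = (Σt_1 − Σt_2) − (Σ(ρt)_1 − Σ(ρt)_2) / ρ_m.
Σt_1 = 21630 m; Σt_2 = 15130 m; Σ(ρt)_1 = 56687140; Σ(ρt)_2 = 42730600 (in m·kg/m³).
e = (21630 − 15130) − (56687140 − 42730600) / 3330 = 2310 m.

2310 m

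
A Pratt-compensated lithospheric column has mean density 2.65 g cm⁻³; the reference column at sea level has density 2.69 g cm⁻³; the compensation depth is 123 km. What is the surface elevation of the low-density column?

1.86 km

ρ_ref D = ρ (D + h) → h = D (ρ_ref − ρ)/ρ.
h = 123 km × (2.69 − 2.65)/2.65 = 1.86 km.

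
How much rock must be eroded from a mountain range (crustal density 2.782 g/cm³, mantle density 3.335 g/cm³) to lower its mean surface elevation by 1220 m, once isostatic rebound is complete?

Net drop Δ = e − u = e − e ρ_c/ρ_m = e (ρ_m − ρ_c)/ρ_m.
e = Δ ρ_m/(ρ_m − ρ_c) = 1220 m × 3.335/0.553 = 7360 m.

7360 m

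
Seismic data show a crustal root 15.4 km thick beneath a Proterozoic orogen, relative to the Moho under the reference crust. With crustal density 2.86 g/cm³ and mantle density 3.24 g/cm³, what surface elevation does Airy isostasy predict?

Balancing pressure at the compensation depth: ρ_c h = (ρ_m − ρ_c) r.
h = r (ρ_m − ρ_c) / ρ_c = 15.4 km × (3.24 − 2.86) / 2.86 = 2.05 km.

2.05 km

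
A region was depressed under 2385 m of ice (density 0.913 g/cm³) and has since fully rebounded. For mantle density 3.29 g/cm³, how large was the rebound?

Removing the load lets mantle flow back in; uplift u satisfies ρ_ice t = ρ_m u.
u = t ρ_ice/ρ_m = 2385 m × 0.913/3.29 = 662 m.

662 m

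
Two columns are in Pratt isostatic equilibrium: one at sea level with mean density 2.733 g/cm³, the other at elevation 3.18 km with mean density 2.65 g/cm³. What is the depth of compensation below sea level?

102 km

ρ_ref D = ρ (D + h) → D (ρ_ref − ρ) = ρ h.
D = ρ h/(ρ_ref − ρ) = 2.65 × 3.18 km/(2.733 − 2.65) = 102 km.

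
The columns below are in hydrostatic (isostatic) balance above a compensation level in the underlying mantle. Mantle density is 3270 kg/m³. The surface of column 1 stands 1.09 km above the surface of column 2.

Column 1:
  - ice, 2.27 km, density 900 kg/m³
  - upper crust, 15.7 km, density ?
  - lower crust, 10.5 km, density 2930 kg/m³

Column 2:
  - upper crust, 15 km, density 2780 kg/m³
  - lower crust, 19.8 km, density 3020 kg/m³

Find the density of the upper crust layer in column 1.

Take the compensation level at the base of the deeper column (depth z_c below the surface of column 1) and equate Σ ρ_i t_i down to z_c; mantle fills any gap and the z_c terms cancel.
Column 1: 2.27×900 + 15.7×ρ + 10.5×2930 + (z_c − 28.47)×3270
Column 2: 1.09×0 + 15×2780 + 19.8×3020 + (z_c − 1.09 − 34.8)×3270
The z_c×3270 term appears on both sides and cancels. Collect the known terms of each column as K = Σ(ρt)_known − 3270 × (depth of known layers): K_1 = 32808 − 3270×28.47 = −60288.9; K_2 = 101496 − 3270×(1.09 + 34.8) = −15864.3.
Balance: K_1 + 15.7×ρ = K_2, so ρ = (K_2 − K_1)/15.7 = 44424.6/15.7 = 2830 kg/m³.

2830 kg/m³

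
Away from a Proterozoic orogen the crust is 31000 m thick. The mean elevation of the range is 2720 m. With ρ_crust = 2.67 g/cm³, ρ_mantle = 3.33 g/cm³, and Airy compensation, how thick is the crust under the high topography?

Root depth r = h ρ_c / (ρ_m − ρ_c) = 2720 m × 2.67 / 0.66 = 11000 m.
Total thickness = T + h + r = 31000 m + 2720 m + 11000 m = 44700 m.

44700 m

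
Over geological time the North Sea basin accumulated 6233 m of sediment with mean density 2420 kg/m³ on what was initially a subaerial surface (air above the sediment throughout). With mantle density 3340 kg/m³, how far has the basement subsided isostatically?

4520 m

Subaerial load: s = t ρ_sed / ρ_m = 6233 m × 2420/3340 = 4520 m.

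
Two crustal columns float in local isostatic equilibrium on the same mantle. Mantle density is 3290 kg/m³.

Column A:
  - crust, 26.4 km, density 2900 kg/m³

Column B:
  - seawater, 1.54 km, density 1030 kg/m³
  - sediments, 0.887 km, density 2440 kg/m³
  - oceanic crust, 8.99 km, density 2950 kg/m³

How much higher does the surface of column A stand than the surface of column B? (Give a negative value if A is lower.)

For any compensation level in the mantle, the mantle terms cancel and isostasy reduces to e = (Σt_A − Σt_B) − (Σ(ρt)_A − Σ(ρt)_B) / ρ_m.
Σt_A = 26.4 km; Σt_B = 11.417 km; Σ(ρt)_A = 76560; Σ(ρt)_B = 30270.98 (in km·kg/m³).
e = (26.4 − 11.417) − (76560 − 30270.98) / 3290 = 0.913 km.

0.913 km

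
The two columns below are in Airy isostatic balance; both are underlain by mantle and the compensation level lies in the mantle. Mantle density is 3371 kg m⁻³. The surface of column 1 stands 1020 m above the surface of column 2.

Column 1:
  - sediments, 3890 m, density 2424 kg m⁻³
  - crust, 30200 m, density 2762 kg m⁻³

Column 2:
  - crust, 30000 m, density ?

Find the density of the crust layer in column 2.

2750 kg m⁻³

Take the compensation level at the base of the deeper column (depth z_c below the surface of column 1) and equate Σ ρ_i t_i down to z_c; mantle fills any gap and the z_c terms cancel.
Column 1: 3890×2424 + 30200×2762 + (z_c − 34090)×3371
Column 2: 1020×0 + 30000×ρ + (z_c − 1020 − 30000)×3371
The z_c×3371 term appears on both sides and cancels. Collect the known terms of each column as K = Σ(ρt)_known − 3371 × (depth of known layers): K_1 = 92841760 − 3371×34090 = −22075630; K_2 = 0 − 3371×(1020 + 30000) = −104568420.
Balance: K_1 = K_2 + 30000×ρ, so ρ = (K_1 − K_2)/30000 = 82492800/30000 = 2750 kg m⁻³.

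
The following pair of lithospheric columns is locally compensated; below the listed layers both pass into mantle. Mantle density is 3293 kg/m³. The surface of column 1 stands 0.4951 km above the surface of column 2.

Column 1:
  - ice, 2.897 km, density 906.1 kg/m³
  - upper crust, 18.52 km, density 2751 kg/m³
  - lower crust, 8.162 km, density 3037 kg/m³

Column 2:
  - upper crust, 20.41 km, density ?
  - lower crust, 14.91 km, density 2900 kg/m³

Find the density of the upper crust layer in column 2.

2730 kg/m³

Take the compensation level at the base of the deeper column (depth z_c below the surface of column 1) and equate Σ ρ_i t_i down to z_c; mantle fills any gap and the z_c terms cancel.
Column 1: 2.897×906.1 + 18.52×2751 + 8.162×3037 + (z_c − 29.579)×3293
Column 2: 0.4951×0 + 20.41×ρ + 14.91×2900 + (z_c − 0.4951 − 35.32)×3293
The z_c×3293 term appears on both sides and cancels. Collect the known terms of each column as K = Σ(ρt)_known − 3293 × (depth of known layers): K_1 = 78361.4857 − 3293×29.579 = −19042.1613; K_2 = 43239 − 3293×(0.4951 + 35.32) = −74700.1243.
Balance: K_1 = K_2 + 20.41×ρ, so ρ = (K_1 − K_2)/20.41 = 55658/20.41 = 2730 kg/m³.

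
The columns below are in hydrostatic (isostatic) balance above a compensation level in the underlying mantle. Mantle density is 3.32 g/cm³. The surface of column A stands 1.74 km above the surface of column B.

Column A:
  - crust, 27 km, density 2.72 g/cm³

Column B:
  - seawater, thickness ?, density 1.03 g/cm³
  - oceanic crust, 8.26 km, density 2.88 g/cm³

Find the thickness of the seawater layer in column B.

2.96 km

Take the compensation level at the base of the deeper column (depth z_c below the surface of column A) and equate Σ ρ_i t_i down to z_c; mantle fills any gap and the z_c terms cancel.
Column A: 27×2.72 + (z_c − 27)×3.32
Column B: 1.74×0 + x×1.03 + 8.26×2.88 + (z_c − 1.74 − 8.26 − x)×3.32
The z_c×3.32 term appears on both sides and cancels. Collect the known terms of each column as K = Σ(ρt)_known − 3.32 × (depth of known layers): K_A = 73.44 − 3.32×27 = −16.2; K_B = 23.7888 − 3.32×(1.74 + 8.26) = −9.4112.
Balance: K_A = K_B − x×(3.32 − 1.03), so x = (K_B − K_A)/(3.32 − 1.03) = 6.7888/2.29 = 2.96 km.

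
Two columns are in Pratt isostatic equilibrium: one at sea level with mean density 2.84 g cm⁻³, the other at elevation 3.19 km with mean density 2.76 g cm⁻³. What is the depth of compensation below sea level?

ρ_ref D = ρ (D + h) → D (ρ_ref − ρ) = ρ h.
D = ρ h/(ρ_ref − ρ) = 2.76 × 3.19 km/(2.84 − 2.76) = 110 km.

110 km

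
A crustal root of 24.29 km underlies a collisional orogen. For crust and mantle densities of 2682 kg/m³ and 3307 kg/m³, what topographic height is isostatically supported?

5.66 km

Isostatic balance requires: ρ_c h = (ρ_m − ρ_c) r.
h = r (ρ_m − ρ_c) / ρ_c = 24.29 km × (3307 − 2682) / 2682 = 5.66 km.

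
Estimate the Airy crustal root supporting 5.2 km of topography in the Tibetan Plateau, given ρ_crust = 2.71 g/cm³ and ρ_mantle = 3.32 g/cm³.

Balancing pressure at the compensation depth: the weight of the topography is balanced by the buoyancy of the root, ρ_c h = (ρ_m − ρ_c) r.
r = h · ρ_c / (ρ_m − ρ_c) = 5.2 km × 2.71 / (3.32 − 2.71) = 23.1 km.

23.1 km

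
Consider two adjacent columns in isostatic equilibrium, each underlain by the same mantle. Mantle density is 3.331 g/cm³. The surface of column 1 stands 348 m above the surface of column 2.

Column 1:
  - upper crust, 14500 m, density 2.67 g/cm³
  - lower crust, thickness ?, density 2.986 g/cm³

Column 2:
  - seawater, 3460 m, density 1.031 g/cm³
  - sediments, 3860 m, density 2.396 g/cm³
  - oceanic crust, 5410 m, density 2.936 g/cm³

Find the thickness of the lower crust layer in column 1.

Take the compensation level at the base of the deeper column (depth z_c below the surface of column 1) and equate Σ ρ_i t_i down to z_c; mantle fills any gap and the z_c terms cancel.
Column 1: 14500×2.67 + x×2.986 + (z_c − 14500 − x)×3.331
Column 2: 348×0 + 3460×1.031 + 3860×2.396 + 5410×2.936 + (z_c − 348 − 12730)×3.331
The z_c×3.331 term appears on both sides and cancels. Collect the known terms of each column as K = Σ(ρt)_known − 3.331 × (depth of known layers): K_1 = 38715 − 3.331×14500 = −9584.5; K_2 = 28699.58 − 3.331×(348 + 12730) = −14863.238.
Balance: K_1 − x×(3.331 − 2.986) = K_2, so x = (K_1 − K_2)/(3.331 − 2.986) = 5278.74/0.345 = 15300 m.

15300 m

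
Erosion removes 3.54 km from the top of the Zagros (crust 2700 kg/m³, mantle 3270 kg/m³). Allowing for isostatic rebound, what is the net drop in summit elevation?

Rebound u = e ρ_c/ρ_m = 3.54 km × 2700/3270 = 2.923 km.
Net surface drop = e − u = 3.54 km − 2.923 km = e (ρ_m − ρ_c)/ρ_m = 0.617 km.

0.617 km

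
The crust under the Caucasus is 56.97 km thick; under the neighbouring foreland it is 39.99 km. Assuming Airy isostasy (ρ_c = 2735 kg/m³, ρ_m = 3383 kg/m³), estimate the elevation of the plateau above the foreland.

3.25 km

Excess crust Δ = 56.97 km − 39.99 km = 16.98 km, split between elevation h and root r with h + r = Δ.
Airy balance ρ_c h = (ρ_m − ρ_c) r gives r = h ρ_c/(ρ_m − ρ_c), so h (1 + ρ_c/(ρ_m − ρ_c)) = Δ, i.e. h = Δ (ρ_m − ρ_c)/ρ_m.
h = 16.98 km × 648/3383 = 3.25 km.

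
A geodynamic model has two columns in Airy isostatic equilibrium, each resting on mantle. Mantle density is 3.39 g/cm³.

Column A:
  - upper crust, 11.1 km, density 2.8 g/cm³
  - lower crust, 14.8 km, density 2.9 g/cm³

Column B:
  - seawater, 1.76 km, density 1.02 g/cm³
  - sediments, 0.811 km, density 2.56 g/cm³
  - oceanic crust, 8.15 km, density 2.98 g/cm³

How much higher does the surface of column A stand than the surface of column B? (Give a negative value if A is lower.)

For any compensation level in the mantle, the mantle terms cancel and isostasy reduces to e = (Σt_A − Σt_B) − (Σ(ρt)_A − Σ(ρt)_B) / ρ_m.
Σt_A = 25.9 km; Σt_B = 10.721 km; Σ(ρt)_A = 74; Σ(ρt)_B = 28.15836 (in km·g/cm³).
e = (25.9 − 10.721) − (74 − 28.15836) / 3.39 = 1.66 km.

1.66 km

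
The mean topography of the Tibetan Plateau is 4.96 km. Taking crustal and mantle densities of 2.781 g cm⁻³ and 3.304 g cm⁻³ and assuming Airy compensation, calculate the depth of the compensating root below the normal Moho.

26.4 km

For local isostatic compensation: the weight of the topography is balanced by the buoyancy of the root, ρ_c h = (ρ_m − ρ_c) r.
r = h · ρ_c / (ρ_m − ρ_c) = 4.96 km × 2.781 / (3.304 − 2.781) = 26.4 km.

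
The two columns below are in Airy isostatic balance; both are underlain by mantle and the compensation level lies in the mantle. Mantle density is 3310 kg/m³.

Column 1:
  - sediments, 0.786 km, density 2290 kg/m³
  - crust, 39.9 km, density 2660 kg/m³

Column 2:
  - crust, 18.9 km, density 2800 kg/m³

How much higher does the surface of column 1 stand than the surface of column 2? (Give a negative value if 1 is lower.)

5.17 km

For any compensation level in the mantle, the mantle terms cancel and isostasy reduces to e = (Σt_1 − Σt_2) − (Σ(ρt)_1 − Σ(ρt)_2) / ρ_m.
Σt_1 = 40.686 km; Σt_2 = 18.9 km; Σ(ρt)_1 = 107933.94; Σ(ρt)_2 = 52920 (in km·kg/m³).
e = (40.686 − 18.9) − (107933.94 − 52920) / 3310 = 5.17 km.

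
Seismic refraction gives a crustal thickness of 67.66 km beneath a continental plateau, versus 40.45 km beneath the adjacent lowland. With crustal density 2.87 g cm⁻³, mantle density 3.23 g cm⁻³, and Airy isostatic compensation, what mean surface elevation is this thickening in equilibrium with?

Excess crust Δ = 67.66 km − 40.45 km = 27.21 km, split between elevation h and root r with h + r = Δ.
Airy balance ρ_c h = (ρ_m − ρ_c) r gives r = h ρ_c/(ρ_m − ρ_c), so h (1 + ρ_c/(ρ_m − ρ_c)) = Δ, i.e. h = Δ (ρ_m − ρ_c)/ρ_m.
h = 27.21 km × 0.36/3.23 = 3.03 km.

3.03 km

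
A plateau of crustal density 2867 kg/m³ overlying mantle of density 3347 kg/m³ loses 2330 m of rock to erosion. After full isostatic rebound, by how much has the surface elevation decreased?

Rebound u = e ρ_c/ρ_m = 2330 m × 2867/3347 = 1996 m.
Net surface drop = e − u = 2330 m − 1996 m = e (ρ_m − ρ_c)/ρ_m = 334 m.

334 m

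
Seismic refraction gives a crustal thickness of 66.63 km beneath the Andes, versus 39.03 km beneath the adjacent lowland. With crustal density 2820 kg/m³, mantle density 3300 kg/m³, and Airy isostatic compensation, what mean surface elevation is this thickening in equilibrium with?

Excess crust Δ = 66.63 km − 39.03 km = 27.6 km, split between elevation h and root r with h + r = Δ.
Airy balance ρ_c h = (ρ_m − ρ_c) r gives r = h ρ_c/(ρ_m − ρ_c), so h (1 + ρ_c/(ρ_m − ρ_c)) = Δ, i.e. h = Δ (ρ_m − ρ_c)/ρ_m.
h = 27.6 km × 480/3300 = 4.01 km.

4.01 km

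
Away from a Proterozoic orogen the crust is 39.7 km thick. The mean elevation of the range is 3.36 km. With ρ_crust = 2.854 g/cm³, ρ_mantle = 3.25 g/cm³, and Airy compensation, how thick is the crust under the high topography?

67.3 km

Root depth r = h ρ_c / (ρ_m − ρ_c) = 3.36 km × 2.854 / 0.396 = 24.22 km.
Total thickness = T + h + r = 39.7 km + 3.36 km + 24.22 km = 67.3 km.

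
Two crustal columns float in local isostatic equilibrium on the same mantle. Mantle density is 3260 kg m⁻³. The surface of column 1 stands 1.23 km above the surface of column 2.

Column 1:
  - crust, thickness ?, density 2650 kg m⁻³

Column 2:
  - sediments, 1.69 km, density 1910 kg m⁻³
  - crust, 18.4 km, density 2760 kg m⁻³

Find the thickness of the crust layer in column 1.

Take the compensation level at the base of the deeper column (depth z_c below the surface of column 1) and equate Σ ρ_i t_i down to z_c; mantle fills any gap and the z_c terms cancel.
Column 1: x×2650 + (z_c − 0 − x)×3260
Column 2: 1.23×0 + 1.69×1910 + 18.4×2760 + (z_c − 1.23 − 20.09)×3260
The z_c×3260 term appears on both sides and cancels. Collect the known terms of each column as K = Σ(ρt)_known − 3260 × (depth of known layers): K_1 = 0 − 3260×0 = 0; K_2 = 54011.9 − 3260×(1.23 + 20.09) = −15491.3.
Balance: K_1 − x×(3260 − 2650) = K_2, so x = (K_1 − K_2)/(3260 − 2650) = 15491.3/610 = 25.4 km.

25.4 km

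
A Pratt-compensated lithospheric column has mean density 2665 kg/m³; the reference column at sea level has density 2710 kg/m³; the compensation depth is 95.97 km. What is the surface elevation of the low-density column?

ρ_ref D = ρ (D + h) → h = D (ρ_ref − ρ)/ρ.
h = 95.97 km × (2710 − 2665)/2665 = 1.62 km.

1.62 km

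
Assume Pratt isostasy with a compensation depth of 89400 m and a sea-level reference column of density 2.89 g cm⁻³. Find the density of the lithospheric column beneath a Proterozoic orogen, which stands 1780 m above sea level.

2.83 g cm⁻³

Pratt balance: ρ_ref D = ρ (D + h).
ρ = ρ_ref D/(D + h) = 2.89 × 89400 m/(89400 m + 1780 m) = 2.83 g cm⁻³.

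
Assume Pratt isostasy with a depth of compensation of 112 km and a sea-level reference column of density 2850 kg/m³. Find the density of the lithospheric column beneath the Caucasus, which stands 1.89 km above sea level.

2800 kg/m³

Pratt balance: ρ_ref D = ρ (D + h).
ρ = ρ_ref D/(D + h) = 2850 × 112 km/(112 km + 1.89 km) = 2800 kg/m³.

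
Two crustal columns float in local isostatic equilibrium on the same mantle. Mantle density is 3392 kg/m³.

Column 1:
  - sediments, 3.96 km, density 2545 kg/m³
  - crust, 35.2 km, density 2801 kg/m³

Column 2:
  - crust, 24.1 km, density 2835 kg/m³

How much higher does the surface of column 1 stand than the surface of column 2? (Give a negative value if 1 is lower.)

For any compensation level in the mantle, the mantle terms cancel and isostasy reduces to e = (Σt_1 − Σt_2) − (Σ(ρt)_1 − Σ(ρt)_2) / ρ_m.
Σt_1 = 39.16 km; Σt_2 = 24.1 km; Σ(ρt)_1 = 108673.4; Σ(ρt)_2 = 68323.5 (in km·kg/m³).
e = (39.16 − 24.1) − (108673.4 − 68323.5) / 3392 = 3.16 km.

3.16 km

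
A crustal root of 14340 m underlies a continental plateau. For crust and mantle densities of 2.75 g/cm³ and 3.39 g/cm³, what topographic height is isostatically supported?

Balancing pressure at the compensation depth: ρ_c h = (ρ_m − ρ_c) r.
h = r (ρ_m − ρ_c) / ρ_c = 14340 m × (3.39 − 2.75) / 2.75 = 3340 m.

3340 m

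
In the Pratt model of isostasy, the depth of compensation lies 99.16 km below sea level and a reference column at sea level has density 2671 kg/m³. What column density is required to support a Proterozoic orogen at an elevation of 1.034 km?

2640 kg/m³

Pratt balance: ρ_ref D = ρ (D + h).
ρ = ρ_ref D/(D + h) = 2671 × 99.16 km/(99.16 km + 1.034 km) = 2640 kg/m³.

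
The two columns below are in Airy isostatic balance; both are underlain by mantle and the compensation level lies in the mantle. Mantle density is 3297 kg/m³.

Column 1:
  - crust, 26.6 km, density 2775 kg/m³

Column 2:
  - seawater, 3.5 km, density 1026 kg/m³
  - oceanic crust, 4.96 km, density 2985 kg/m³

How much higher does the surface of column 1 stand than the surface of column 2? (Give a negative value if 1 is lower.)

1.33 km

For any compensation level in the mantle, the mantle terms cancel and isostasy reduces to e = (Σt_1 − Σt_2) − (Σ(ρt)_1 − Σ(ρt)_2) / ρ_m.
Σt_1 = 26.6 km; Σt_2 = 8.46 km; Σ(ρt)_1 = 73815; Σ(ρt)_2 = 18396.6 (in km·kg/m³).
e = (26.6 − 8.46) − (73815 − 18396.6) / 3297 = 1.33 km.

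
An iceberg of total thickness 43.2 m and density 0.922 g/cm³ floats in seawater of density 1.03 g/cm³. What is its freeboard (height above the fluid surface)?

Floating equilibrium: submerged depth d = t ρ_obj/ρ_fluid = 43.2 m × 0.922/1.03 = 38.67 m.
Freeboard = t − d = 43.2 m − 38.67 m = 4.53 m.

4.53 m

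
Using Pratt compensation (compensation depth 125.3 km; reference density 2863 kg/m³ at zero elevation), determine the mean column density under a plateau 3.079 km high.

Pratt balance: ρ_ref D = ρ (D + h).
ρ = ρ_ref D/(D + h) = 2863 × 125.3 km/(125.3 km + 3.079 km) = 2790 kg/m³.

2790 kg/m³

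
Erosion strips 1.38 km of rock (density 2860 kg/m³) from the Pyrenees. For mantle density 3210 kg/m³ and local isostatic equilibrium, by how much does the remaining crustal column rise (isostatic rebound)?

1.23 km

Unloading: uplift u = e ρ_c/ρ_m = 1.38 km × 2860/3210 = 1.23 km.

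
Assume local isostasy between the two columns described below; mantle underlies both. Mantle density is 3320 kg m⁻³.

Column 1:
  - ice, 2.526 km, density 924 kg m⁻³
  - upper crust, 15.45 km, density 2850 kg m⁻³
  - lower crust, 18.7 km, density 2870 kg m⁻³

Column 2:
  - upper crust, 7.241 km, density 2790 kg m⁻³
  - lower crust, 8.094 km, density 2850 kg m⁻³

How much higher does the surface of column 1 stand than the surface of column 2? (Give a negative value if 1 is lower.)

4.24 km

For any compensation level in the mantle, the mantle terms cancel and isostasy reduces to e = (Σt_1 − Σt_2) − (Σ(ρt)_1 − Σ(ρt)_2) / ρ_m.
Σt_1 = 36.676 km; Σt_2 = 15.335 km; Σ(ρt)_1 = 100035.524; Σ(ρt)_2 = 43270.29 (in km·kg m⁻³).
e = (36.676 − 15.335) − (100035.524 − 43270.29) / 3320 = 4.24 km.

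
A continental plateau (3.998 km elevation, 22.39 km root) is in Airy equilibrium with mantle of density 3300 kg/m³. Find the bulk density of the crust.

2800 kg/m³

ρ_c h = (ρ_m − ρ_c) r → ρ_c (h + r) = ρ_m r → ρ_c = ρ_m r / (h + r).
ρ_c = 3300 × 22.39 km / (3.998 km + 22.39 km) = 2800 kg/m³.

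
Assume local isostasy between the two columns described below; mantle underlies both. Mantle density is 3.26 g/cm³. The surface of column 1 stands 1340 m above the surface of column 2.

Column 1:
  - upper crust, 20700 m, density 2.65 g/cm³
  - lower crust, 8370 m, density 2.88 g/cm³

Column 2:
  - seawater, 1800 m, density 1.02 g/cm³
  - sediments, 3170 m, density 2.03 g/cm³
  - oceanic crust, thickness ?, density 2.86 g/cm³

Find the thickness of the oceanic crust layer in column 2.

8770 m

Take the compensation level at the base of the deeper column (depth z_c below the surface of column 1) and equate Σ ρ_i t_i down to z_c; mantle fills any gap and the z_c terms cancel.
Column 1: 20700×2.65 + 8370×2.88 + (z_c − 29070)×3.26
Column 2: 1340×0 + 1800×1.02 + 3170×2.03 + x×2.86 + (z_c − 1340 − 4970 − x)×3.26
The z_c×3.26 term appears on both sides and cancels. Collect the known terms of each column as K = Σ(ρt)_known − 3.26 × (depth of known layers): K_1 = 78960.6 − 3.26×29070 = −15807.6; K_2 = 8271.1 − 3.26×(1340 + 4970) = −12299.5.
Balance: K_1 = K_2 − x×(3.26 − 2.86), so x = (K_2 − K_1)/(3.26 − 2.86) = 3508.1/0.4 = 8770 m.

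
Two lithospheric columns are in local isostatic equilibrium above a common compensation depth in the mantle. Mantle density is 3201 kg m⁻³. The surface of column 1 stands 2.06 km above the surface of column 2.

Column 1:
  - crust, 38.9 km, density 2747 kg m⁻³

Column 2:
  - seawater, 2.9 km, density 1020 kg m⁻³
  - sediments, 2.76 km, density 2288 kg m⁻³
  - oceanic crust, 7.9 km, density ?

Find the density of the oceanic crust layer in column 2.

2920 kg m⁻³

Take the compensation level at the base of the deeper column (depth z_c below the surface of column 1) and equate Σ ρ_i t_i down to z_c; mantle fills any gap and the z_c terms cancel.
Column 1: 38.9×2747 + (z_c − 38.9)×3201
Column 2: 2.06×0 + 2.9×1020 + 2.76×2288 + 7.9×ρ + (z_c − 2.06 − 13.56)×3201
The z_c×3201 term appears on both sides and cancels. Collect the known terms of each column as K = Σ(ρt)_known − 3201 × (depth of known layers): K_1 = 106858.3 − 3201×38.9 = −17660.6; K_2 = 9272.88 − 3201×(2.06 + 13.56) = −40726.74.
Balance: K_1 = K_2 + 7.9×ρ, so ρ = (K_1 − K_2)/7.9 = 23066.1/7.9 = 2920 kg m⁻³.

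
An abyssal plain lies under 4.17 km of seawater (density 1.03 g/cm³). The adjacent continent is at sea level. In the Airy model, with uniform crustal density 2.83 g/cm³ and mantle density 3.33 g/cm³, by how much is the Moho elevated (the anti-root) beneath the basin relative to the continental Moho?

15 km

Isostatic balance requires: replacing crust with seawater at the top is compensated by replacing crust with mantle at the base: d (ρ_c − ρ_w) = a (ρ_m − ρ_c).
a = d (ρ_c − ρ_w)/(ρ_m − ρ_c) = 4.17 km × 1.8/0.5 = 15 km.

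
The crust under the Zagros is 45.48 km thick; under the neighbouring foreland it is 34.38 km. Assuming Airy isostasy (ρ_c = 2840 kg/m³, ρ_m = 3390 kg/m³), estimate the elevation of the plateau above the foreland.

Excess crust Δ = 45.48 km − 34.38 km = 11.1 km, split between elevation h and root r with h + r = Δ.
Airy balance ρ_c h = (ρ_m − ρ_c) r gives r = h ρ_c/(ρ_m − ρ_c), so h (1 + ρ_c/(ρ_m − ρ_c)) = Δ, i.e. h = Δ (ρ_m − ρ_c)/ρ_m.
h = 11.1 km × 550/3390 = 1.8 km.

1.8 km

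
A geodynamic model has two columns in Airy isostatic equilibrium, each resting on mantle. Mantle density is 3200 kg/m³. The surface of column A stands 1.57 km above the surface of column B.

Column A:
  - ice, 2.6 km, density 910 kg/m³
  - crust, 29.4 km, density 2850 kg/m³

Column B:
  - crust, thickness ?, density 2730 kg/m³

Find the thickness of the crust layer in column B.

23.9 km

Take the compensation level at the base of the deeper column (depth z_c below the surface of column A) and equate Σ ρ_i t_i down to z_c; mantle fills any gap and the z_c terms cancel.
Column A: 2.6×910 + 29.4×2850 + (z_c − 32)×3200
Column B: 1.57×0 + x×2730 + (z_c − 1.57 − 0 − x)×3200
The z_c×3200 term appears on both sides and cancels. Collect the known terms of each column as K = Σ(ρt)_known − 3200 × (depth of known layers): K_A = 86156 − 3200×32 = −16244; K_B = 0 − 3200×(1.57 + 0) = −5024.
Balance: K_A = K_B − x×(3200 − 2730), so x = (K_B − K_A)/(3200 − 2730) = 11220/470 = 23.9 km.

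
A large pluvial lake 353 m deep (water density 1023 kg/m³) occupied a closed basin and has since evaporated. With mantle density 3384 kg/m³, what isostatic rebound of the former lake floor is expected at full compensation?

u = d ρ_w/ρ_m = 353 m × 1023/3384 = 107 m.

107 m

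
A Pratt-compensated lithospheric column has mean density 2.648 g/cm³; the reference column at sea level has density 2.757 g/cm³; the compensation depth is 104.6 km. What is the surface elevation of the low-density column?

4.31 km

ρ_ref D = ρ (D + h) → h = D (ρ_ref − ρ)/ρ.
h = 104.6 km × (2.757 − 2.648)/2.648 = 4.31 km.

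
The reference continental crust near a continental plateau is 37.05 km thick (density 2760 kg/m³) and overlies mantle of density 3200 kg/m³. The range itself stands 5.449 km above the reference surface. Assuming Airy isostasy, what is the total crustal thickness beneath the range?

76.7 km

Root depth r = h ρ_c / (ρ_m − ρ_c) = 5.449 km × 2760 / 440 = 34.18 km.
Total thickness = T + h + r = 37.05 km + 5.449 km + 34.18 km = 76.7 km.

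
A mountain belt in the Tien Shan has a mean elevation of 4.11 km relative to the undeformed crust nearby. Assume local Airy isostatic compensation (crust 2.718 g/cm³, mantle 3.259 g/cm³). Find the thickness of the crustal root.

20.6 km

In Airy isostatic equilibrium: the weight of the topography is balanced by the buoyancy of the root, ρ_c h = (ρ_m − ρ_c) r.
r = h · ρ_c / (ρ_m − ρ_c) = 4.11 km × 2.718 / (3.259 − 2.718) = 20.6 km.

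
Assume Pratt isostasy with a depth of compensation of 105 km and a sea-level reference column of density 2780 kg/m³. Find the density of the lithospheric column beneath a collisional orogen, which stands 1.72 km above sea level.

2740 kg/m³

Pratt balance: ρ_ref D = ρ (D + h).
ρ = ρ_ref D/(D + h) = 2780 × 105 km/(105 km + 1.72 km) = 2740 kg/m³.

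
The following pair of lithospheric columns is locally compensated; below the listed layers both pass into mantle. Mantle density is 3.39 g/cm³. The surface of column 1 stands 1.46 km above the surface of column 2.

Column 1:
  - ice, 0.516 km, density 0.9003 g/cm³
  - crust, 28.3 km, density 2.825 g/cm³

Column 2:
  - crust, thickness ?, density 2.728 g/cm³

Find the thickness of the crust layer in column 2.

Take the compensation level at the base of the deeper column (depth z_c below the surface of column 1) and equate Σ ρ_i t_i down to z_c; mantle fills any gap and the z_c terms cancel.
Column 1: 0.516×0.9003 + 28.3×2.825 + (z_c − 28.816)×3.39
Column 2: 1.46×0 + x×2.728 + (z_c − 1.46 − 0 − x)×3.39
The z_c×3.39 term appears on both sides and cancels. Collect the known terms of each column as K = Σ(ρt)_known − 3.39 × (depth of known layers): K_1 = 80.4120548 − 3.39×28.816 = −17.2741852; K_2 = 0 − 3.39×(1.46 + 0) = −4.9494.
Balance: K_1 = K_2 − x×(3.39 − 2.728), so x = (K_2 − K_1)/(3.39 − 2.728) = 12.3248/0.662 = 18.6 km.

18.6 km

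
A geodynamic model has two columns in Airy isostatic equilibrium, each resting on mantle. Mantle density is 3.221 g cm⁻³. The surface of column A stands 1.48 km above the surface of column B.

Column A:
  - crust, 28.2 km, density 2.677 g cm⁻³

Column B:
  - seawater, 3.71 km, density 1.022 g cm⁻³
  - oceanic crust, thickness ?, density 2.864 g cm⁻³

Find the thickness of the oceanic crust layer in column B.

Take the compensation level at the base of the deeper column (depth z_c below the surface of column A) and equate Σ ρ_i t_i down to z_c; mantle fills any gap and the z_c terms cancel.
Column A: 28.2×2.677 + (z_c − 28.2)×3.221
Column B: 1.48×0 + 3.71×1.022 + x×2.864 + (z_c − 1.48 − 3.71 − x)×3.221
The z_c×3.221 term appears on both sides and cancels. Collect the known terms of each column as K = Σ(ρt)_known − 3.221 × (depth of known layers): K_A = 75.4914 − 3.221×28.2 = −15.3408; K_B = 3.79162 − 3.221×(1.48 + 3.71) = −12.92537.
Balance: K_A = K_B − x×(3.221 − 2.864), so x = (K_B − K_A)/(3.221 − 2.864) = 2.41543/0.357 = 6.77 km.

6.77 km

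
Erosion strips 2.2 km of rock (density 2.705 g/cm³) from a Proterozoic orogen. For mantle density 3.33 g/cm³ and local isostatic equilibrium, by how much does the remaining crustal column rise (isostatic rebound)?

Unloading: uplift u = e ρ_c/ρ_m = 2.2 km × 2.705/3.33 = 1.79 km.

1.79 km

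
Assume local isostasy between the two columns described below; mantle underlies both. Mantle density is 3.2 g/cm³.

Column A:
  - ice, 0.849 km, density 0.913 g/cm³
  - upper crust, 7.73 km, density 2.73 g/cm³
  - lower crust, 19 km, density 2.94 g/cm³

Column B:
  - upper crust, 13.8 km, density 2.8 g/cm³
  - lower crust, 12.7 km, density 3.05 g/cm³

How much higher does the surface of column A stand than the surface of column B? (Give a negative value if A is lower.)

For any compensation level in the mantle, the mantle terms cancel and isostasy reduces to e = (Σt_A − Σt_B) − (Σ(ρt)_A − Σ(ρt)_B) / ρ_m.
Σt_A = 27.579 km; Σt_B = 26.5 km; Σ(ρt)_A = 77.738037; Σ(ρt)_B = 77.375 (in km·g/cm³).
e = (27.579 − 26.5) − (77.738037 − 77.375) / 3.2 = 0.966 km.

0.966 km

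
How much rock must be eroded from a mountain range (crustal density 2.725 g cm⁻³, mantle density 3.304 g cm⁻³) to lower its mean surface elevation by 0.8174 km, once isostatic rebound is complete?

Net drop Δ = e − u = e − e ρ_c/ρ_m = e (ρ_m − ρ_c)/ρ_m.
e = Δ ρ_m/(ρ_m − ρ_c) = 0.8174 km × 3.304/0.579 = 4.66 km.

4.66 km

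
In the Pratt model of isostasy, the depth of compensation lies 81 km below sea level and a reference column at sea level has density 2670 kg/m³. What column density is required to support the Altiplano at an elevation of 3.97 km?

2550 kg/m³

Pratt balance: ρ_ref D = ρ (D + h).
ρ = ρ_ref D/(D + h) = 2670 × 81 km/(81 km + 3.97 km) = 2550 kg/m³.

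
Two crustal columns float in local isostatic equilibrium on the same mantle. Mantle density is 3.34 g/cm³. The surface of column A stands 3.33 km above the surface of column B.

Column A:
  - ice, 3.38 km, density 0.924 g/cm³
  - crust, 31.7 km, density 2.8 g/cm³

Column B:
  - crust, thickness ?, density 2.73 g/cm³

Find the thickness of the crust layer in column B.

23.2 km

Take the compensation level at the base of the deeper column (depth z_c below the surface of column A) and equate Σ ρ_i t_i down to z_c; mantle fills any gap and the z_c terms cancel.
Column A: 3.38×0.924 + 31.7×2.8 + (z_c − 35.08)×3.34
Column B: 3.33×0 + x×2.73 + (z_c − 3.33 − 0 − x)×3.34
The z_c×3.34 term appears on both sides and cancels. Collect the known terms of each column as K = Σ(ρt)_known − 3.34 × (depth of known layers): K_A = 91.88312 − 3.34×35.08 = −25.28408; K_B = 0 − 3.34×(3.33 + 0) = −11.1222.
Balance: K_A = K_B − x×(3.34 − 2.73), so x = (K_B − K_A)/(3.34 − 2.73) = 14.1619/0.61 = 23.2 km.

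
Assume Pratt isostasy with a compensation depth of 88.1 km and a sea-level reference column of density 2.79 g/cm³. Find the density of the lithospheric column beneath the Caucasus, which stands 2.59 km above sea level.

2.71 g/cm³

Pratt balance: ρ_ref D = ρ (D + h).
ρ = ρ_ref D/(D + h) = 2.79 × 88.1 km/(88.1 km + 2.59 km) = 2.71 g/cm³.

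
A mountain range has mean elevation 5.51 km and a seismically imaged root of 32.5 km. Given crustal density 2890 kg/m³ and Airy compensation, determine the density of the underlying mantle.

Airy balance: ρ_c h = (ρ_m − ρ_c) r → ρ_m = ρ_c (1 + h/r).
ρ_m = 2890 × (1 + 5.51 km/32.5 km) = 3380 kg/m³.

3380 kg/m³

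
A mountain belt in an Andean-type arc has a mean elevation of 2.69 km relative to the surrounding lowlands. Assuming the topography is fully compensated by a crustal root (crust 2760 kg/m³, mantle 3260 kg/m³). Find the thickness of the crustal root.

By Archimedes' principle applied to the lithosphere: the weight of the topography is balanced by the buoyancy of the root, ρ_c h = (ρ_m − ρ_c) r.
r = h · ρ_c / (ρ_m − ρ_c) = 2.69 km × 2760 / (3260 − 2760) = 14.8 km.

14.8 km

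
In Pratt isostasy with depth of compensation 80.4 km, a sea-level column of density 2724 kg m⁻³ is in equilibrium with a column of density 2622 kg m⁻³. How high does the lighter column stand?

3.13 km

ρ_ref D = ρ (D + h) → h = D (ρ_ref − ρ)/ρ.
h = 80.4 km × (2724 − 2622)/2622 = 3.13 km.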